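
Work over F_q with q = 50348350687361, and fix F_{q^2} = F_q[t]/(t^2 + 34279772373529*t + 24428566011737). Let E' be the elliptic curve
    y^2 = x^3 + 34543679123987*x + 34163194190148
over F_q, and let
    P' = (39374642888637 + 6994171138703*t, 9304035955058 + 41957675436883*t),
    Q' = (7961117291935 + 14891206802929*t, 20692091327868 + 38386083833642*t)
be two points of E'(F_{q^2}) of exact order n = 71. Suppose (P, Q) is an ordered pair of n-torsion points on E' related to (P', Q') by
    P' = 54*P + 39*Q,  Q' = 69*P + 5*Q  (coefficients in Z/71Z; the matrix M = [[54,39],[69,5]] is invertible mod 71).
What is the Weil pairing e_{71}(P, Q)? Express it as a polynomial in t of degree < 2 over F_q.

e_{71}(aP+bQ,cP+dQ) = e_{71}(P,Q)^(ad-bc); with (a,b,c,d)=(54,39,69,5) this gives the det-71 law.
Inverting 64 mod 71: 10. Thus e_{71}(P,Q) = e(P',Q')^{10}.
Double-and-add over 1000111: 7-1 doublings, 4-1 additions; each step l_{T,T}/v_{2T} or l_{T,P'}/v at Q'+S for random S.
e_{71}(P',Q') = 38698657308075 + 12990944471477*t.
(38698657308075 + 12990944471477*t)^{10} mod (50348350687361,f) = 21074731445694 + 16751932287975*t.

21074731445694 + 16751932287975*t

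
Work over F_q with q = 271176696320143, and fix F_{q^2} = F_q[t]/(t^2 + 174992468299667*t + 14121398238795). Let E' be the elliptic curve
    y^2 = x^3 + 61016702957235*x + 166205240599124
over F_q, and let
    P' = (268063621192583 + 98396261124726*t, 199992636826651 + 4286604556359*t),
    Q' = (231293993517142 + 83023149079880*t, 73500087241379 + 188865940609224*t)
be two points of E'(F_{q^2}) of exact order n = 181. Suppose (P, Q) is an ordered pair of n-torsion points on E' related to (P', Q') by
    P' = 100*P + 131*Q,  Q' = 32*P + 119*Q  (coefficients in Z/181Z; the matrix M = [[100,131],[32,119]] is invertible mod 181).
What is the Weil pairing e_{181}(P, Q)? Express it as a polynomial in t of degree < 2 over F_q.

188565625968779 + 67864717770535*t

The 181-Weil pairing on E[181] over F_{271176696320143} is alternating-bilinear: e_{181}(P',Q') = e_{181}(P,Q)^det(M).
det(M) mod 181 = 106; its inverse in (Z/181)^* is 111 (check: 106*111 mod 181 = 1).
8-bit Miller (10110101) on E'/F_{271176696320143} with a'=61016702957235, b'=166205240599124: accumulate tangent/chord ratios at Q'+S and P'+S'.
Miller gives e_{181}(P',Q') = 230154552914636 + 134381479264339*t in F_{271176696320143^2}.
(230154552914636 + 134381479264339*t)^{111} mod (271176696320143,f) = 188565625968779 + 67864717770535*t.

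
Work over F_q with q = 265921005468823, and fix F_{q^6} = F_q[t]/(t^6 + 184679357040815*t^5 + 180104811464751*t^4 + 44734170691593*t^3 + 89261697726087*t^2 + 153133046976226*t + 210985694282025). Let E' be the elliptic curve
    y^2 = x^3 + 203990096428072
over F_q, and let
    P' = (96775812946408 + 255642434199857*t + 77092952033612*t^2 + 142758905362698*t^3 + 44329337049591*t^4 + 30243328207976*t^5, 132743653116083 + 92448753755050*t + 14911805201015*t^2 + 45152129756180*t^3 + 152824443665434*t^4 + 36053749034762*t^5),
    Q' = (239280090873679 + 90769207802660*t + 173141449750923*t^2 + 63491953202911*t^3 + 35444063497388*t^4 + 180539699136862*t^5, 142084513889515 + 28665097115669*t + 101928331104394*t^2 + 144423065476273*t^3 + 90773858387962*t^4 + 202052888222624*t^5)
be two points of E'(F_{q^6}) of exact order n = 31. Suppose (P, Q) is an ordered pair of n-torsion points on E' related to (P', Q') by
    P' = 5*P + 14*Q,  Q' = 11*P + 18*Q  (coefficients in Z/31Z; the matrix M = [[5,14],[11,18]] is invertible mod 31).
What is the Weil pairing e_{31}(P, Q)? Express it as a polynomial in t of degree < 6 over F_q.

120572065254806 + 146800984176584*t + 2694957410253*t^2 + 225462190069703*t^3 + 251792374125388*t^4 + 46919375717981*t^5

e_{31} is bilinear + alternating on E[31], so e_{31}(5*P + 14*Q, 11*P + 18*Q) = e_{31}(P,Q)^(5*18-14*11).
So e_{31}(P,Q) = e_{31}(P',Q')^{15}, since 29*15 = 1 mod 31.
Miller loop for e_{31} over F_{265921005468823^6}: bits of 31 = 11111; 4 double steps + 4 add steps, l/v at each.
f_P(D_Q)/f_Q(D_P) = 115642508151318 + 156464465274780*t + 209233126784045*t^2 + 220166841516374*t^3 + 145765722367838*t^4 + 71002610550519*t^5.
Thus e_{31}(P,Q) = 120572065254806 + 146800984176584*t + 2694957410253*t^2 + 225462190069703*t^3 + 251792374125388*t^4 + 46919375717981*t^5.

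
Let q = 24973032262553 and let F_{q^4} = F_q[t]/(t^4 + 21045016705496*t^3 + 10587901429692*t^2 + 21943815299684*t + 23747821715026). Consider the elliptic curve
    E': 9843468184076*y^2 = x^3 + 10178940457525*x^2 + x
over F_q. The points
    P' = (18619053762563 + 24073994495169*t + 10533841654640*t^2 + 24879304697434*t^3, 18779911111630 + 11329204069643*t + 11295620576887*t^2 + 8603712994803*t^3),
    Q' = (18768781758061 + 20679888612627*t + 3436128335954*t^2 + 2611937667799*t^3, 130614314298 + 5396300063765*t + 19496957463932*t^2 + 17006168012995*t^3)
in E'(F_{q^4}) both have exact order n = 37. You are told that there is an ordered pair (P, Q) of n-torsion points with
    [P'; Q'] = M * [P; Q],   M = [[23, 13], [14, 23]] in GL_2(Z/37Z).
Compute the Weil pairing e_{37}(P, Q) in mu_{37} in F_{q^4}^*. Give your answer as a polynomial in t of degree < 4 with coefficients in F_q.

Under M = [[23,13],[14,23]] in GL_2(Z/37), e_{37}(P',Q') = e_{37}(P,Q)^(23*23-13*14 mod 37).
det M = 23*23 - 13*14 = 347 = 14 (mod 37); 14^{-1} = 8 (mod 37).
Undo Montgomery via alpha=17770940997763, beta=11033630519033: (a',b')=(1987727880001,0) over F_{24973032262553}.
Double-and-add over 100101: 6-1 doublings, 3-1 additions; each step l_{T,T}/v_{2T} or l_{T,P'}/v at Q'+S for random S.
So e_{37}(P',Q') = 13632274553610 + 12699299789415*t + 8778517287060*t^2 + 21538072876922*t^3.
(13632274553610 + 12699299789415*t + 8778517287060*t^2 + 21538072876922*t^3)^{8} mod (24973032262553,f) = 18363941964293 + 5890654474050*t + 21195652239617*t^2 + 653016739111*t^3.

18363941964293 + 5890654474050*t + 21195652239617*t^2 + 653016739111*t^3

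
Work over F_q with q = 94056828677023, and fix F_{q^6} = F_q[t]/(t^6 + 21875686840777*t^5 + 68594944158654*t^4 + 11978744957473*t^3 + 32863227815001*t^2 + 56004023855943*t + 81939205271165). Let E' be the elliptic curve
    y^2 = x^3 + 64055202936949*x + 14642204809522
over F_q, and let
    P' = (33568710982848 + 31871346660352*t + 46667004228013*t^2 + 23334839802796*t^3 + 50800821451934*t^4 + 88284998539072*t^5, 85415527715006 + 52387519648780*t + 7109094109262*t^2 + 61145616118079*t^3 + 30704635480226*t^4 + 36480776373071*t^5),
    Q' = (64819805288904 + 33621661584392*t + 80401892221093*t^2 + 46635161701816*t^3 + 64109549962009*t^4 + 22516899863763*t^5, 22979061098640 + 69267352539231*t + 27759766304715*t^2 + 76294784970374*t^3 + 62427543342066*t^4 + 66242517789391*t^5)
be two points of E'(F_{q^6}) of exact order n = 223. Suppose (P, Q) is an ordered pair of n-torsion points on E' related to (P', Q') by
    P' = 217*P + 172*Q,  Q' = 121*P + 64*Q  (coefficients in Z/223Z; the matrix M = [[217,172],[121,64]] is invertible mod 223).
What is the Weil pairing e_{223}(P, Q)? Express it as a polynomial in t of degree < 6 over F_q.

The 223-Weil pairing on E[223] over F_{94056828677023} is alternating-bilinear: e_{223}(P',Q') = e_{223}(P,Q)^det(M).
So e_{223}(P,Q) = e_{223}(P',Q')^{81}, since 212*81 = 1 mod 223.
Double-and-add over 11011111: 8-1 doublings, 7-1 additions; each step l_{T,T}/v_{2T} or l_{T,P'}/v at Q'+S for random S.
The quotient is 74863096216723 + 63787929290280*t + 1383139356062*t^2 + 4807290211812*t^3 + 11200248025372*t^4 + 52495214798132*t^5.
Hence e(P,Q) = 9394686118634 + 70719710799472*t + 79964024697047*t^2 + 62545538068422*t^3 + 56257971015490*t^4 + 21553458826482*t^5 in F_{94056828677023^6}^*.

9394686118634 + 70719710799472*t + 79964024697047*t^2 + 62545538068422*t^3 + 56257971015490*t^4 + 21553458826482*t^5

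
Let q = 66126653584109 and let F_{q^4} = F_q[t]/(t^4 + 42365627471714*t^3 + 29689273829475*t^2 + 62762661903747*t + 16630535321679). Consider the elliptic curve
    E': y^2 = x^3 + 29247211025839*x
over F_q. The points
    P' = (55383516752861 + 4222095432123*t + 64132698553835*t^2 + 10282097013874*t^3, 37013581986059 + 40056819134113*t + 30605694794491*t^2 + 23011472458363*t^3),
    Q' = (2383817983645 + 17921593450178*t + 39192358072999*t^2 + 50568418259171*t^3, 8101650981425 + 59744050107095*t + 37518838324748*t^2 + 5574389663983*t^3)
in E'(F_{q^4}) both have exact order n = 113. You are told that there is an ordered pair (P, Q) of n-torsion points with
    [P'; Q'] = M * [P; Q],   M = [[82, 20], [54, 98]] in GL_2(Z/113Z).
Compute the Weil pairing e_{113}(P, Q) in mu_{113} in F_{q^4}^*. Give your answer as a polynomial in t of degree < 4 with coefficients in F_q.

60295465341930 + 18417399059699*t + 63075465335523*t^2 + 62241756153453*t^3

e_{113}(aP+bQ,cP+dQ) = e_{113}(P,Q)^(ad-bc); with (a,b,c,d)=(82,20,54,98) this gives the det-113 law.
det(M) mod 113 = 63; its inverse in (Z/113)^* is 61 (check: 63*61 mod 113 = 1).
Build f_{113,P'} and f_{113,Q'} via the 7-bit ladder of 113=1110001_2; evaluate at shifted divisors; quotient in F_{66126653584109^4}.
So e_{113}(P',Q') = 20517120880712 + 53657776712994*t + 35583261626943*t^2 + 58278293293518*t^3.
(20517120880712 + 53657776712994*t + 35583261626943*t^2 + 58278293293518*t^3)^{61} mod (66126653584109,f) = 60295465341930 + 18417399059699*t + 63075465335523*t^2 + 62241756153453*t^3.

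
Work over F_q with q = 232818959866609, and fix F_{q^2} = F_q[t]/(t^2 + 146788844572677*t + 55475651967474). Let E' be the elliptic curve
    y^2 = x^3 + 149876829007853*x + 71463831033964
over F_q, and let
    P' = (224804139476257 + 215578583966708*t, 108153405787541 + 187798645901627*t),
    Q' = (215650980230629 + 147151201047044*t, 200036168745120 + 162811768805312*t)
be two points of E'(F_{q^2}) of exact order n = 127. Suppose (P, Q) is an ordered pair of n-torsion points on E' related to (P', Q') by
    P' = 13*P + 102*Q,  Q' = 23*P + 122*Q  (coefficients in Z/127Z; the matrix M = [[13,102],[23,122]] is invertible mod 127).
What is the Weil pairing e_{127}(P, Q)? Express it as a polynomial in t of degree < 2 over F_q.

e_{127} is bilinear + alternating on E[127], so e_{127}(13*P + 102*Q, 23*P + 122*Q) = e_{127}(P,Q)^(13*122-102*23).
13*122 - 102*23 = -760; reduced mod 127: det = 2, inverse 64.
n = 127 = (1111111)_2 (7 bits, wt 7); accumulate f_{127,P'}(Q'+S)/f_{127,P'}(S) along the 6-step ladder.
Result: e(P',Q') = 111778644683740 + 64593940339429*t.
(111778644683740 + 64593940339429*t)^{64} mod (232818959866609,f) = 124276276395175 + 38406400473593*t.

124276276395175 + 38406400473593*t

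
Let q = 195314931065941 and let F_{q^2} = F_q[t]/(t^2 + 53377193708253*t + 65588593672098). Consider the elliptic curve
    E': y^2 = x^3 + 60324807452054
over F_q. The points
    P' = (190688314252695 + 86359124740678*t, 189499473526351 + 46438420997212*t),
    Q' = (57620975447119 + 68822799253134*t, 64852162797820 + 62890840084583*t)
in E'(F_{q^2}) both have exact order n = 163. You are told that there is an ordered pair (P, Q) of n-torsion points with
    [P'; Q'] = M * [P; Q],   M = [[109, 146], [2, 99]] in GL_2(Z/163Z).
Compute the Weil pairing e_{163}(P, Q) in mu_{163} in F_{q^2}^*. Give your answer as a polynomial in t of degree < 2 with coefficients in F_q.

e_{163}(aP+bQ,cP+dQ) = e_{163}(P,Q)^(ad-bc); with (a,b,c,d)=(109,146,2,99) this gives the det-163 law.
Hence e(P,Q) = e(P',Q')^{73} where 73 = 67^{-1} mod 163.
n = 163 = (10100011)_2 (8 bits, wt 4); accumulate f_{163,P'}(Q'+S)/f_{163,P'}(S) along the 7-step ladder.
Result: e(P',Q') = 95939858942817 + 168542030802537*t.
Raise to 73: e(P,Q) = 94957275200065 + 39591232652952*t in mu_{163}.

94957275200065 + 39591232652952*t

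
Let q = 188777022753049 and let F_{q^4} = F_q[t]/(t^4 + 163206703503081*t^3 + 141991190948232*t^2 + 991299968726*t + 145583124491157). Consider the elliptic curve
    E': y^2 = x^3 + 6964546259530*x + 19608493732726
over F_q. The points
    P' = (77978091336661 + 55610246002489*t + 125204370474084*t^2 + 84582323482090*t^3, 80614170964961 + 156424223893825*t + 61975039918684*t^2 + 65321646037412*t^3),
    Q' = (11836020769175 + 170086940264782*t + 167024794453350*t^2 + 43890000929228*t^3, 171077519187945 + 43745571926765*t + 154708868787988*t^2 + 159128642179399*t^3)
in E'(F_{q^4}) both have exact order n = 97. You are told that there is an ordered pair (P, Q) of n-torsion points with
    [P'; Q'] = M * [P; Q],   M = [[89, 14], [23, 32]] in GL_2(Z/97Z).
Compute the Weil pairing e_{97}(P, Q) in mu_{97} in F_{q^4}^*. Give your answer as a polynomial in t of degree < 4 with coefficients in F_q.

The 97-Weil pairing on E[97] over F_{188777022753049} is alternating-bilinear: e_{97}(P',Q') = e_{97}(P,Q)^det(M).
Hence e(P,Q) = e(P',Q')^{73} where 73 = 4^{-1} mod 97.
Run Miller on y^2=x^3+6964546259530*x+19608493732726 over F_{188777022753049}: ladder 1100001 (7 bits); e = f_P(D_Q)/f_Q(D_P).
The quotient is 127875007181055 + 67174943850860*t + 173938549746473*t^2 + 86076119841075*t^3.
Finally e_{97}(P,Q) = 102595004068153 + 172526889284038*t + 171393972394357*t^2 + 160133930200461*t^3.

102595004068153 + 172526889284038*t + 171393972394357*t^2 + 160133930200461*t^3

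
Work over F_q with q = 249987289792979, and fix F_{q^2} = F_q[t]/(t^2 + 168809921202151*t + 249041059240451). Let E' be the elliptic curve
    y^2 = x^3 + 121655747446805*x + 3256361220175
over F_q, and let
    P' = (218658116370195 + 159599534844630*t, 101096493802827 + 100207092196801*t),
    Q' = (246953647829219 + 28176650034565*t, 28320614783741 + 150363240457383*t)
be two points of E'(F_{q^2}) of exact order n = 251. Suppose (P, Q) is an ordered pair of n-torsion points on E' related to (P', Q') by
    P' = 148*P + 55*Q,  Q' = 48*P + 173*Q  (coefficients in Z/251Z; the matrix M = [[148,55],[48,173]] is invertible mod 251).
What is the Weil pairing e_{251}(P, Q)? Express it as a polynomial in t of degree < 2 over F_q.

174764302739868 + 34760318186113*t

The 251-Weil pairing on E[251] over F_{249987289792979} is alternating-bilinear: e_{251}(P',Q') = e_{251}(P,Q)^det(M).
det M = 148*173 - 55*48 = 22964 = 123 (mod 251); 123^{-1} = 100 (mod 251).
Run Miller on y^2=x^3+121655747446805*x+3256361220175 over F_{249987289792979}: ladder 11111011 (8 bits); e = f_P(D_Q)/f_Q(D_P).
Result: e(P',Q') = 147333169461234 + 4509132288111*t.
Raise to 100: e(P,Q) = 174764302739868 + 34760318186113*t in mu_{251}.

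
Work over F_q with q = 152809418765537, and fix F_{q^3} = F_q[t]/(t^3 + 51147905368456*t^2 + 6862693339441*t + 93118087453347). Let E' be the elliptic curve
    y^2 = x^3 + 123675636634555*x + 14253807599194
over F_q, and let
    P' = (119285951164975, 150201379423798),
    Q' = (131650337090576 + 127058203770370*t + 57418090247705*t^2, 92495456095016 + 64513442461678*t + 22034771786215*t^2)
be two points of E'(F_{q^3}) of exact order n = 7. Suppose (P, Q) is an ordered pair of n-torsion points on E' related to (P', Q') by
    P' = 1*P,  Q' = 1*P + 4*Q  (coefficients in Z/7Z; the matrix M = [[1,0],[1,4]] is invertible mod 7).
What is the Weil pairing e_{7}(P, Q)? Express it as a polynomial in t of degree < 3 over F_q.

72813917151263 + 57873018224152*t + 100637222211054*t^2

Under M = [[1,0],[1,4]] in GL_2(Z/7), e_{7}(P',Q') = e_{7}(P,Q)^(1*4-0*1 mod 7).
det(M) mod 7 = 4; its inverse in (Z/7)^* is 2 (check: 4*2 mod 7 = 1).
Miller loop for e_{7} over F_{152809418765537^3}: bits of 7 = 111; 2 double steps + 2 add steps, l/v at each.
f_P(D_Q)/f_Q(D_P) = 79556431876640 + 62424913864762*t + 27834627801277*t^2.
Thus e_{7}(P,Q) = 72813917151263 + 57873018224152*t + 100637222211054*t^2.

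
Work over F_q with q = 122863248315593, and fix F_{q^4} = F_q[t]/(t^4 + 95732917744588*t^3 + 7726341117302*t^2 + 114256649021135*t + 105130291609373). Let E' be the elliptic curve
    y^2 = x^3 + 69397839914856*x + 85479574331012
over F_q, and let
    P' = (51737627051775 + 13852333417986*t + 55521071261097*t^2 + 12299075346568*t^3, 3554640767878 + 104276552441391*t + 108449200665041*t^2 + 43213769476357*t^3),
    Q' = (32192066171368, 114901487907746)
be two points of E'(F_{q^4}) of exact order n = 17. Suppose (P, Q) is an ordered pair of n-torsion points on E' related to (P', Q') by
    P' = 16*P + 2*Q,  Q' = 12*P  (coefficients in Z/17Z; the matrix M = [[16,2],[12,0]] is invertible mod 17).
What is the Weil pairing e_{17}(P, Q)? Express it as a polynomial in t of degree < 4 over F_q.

e_{17} is bilinear + alternating on E[17], so e_{17}(16*P + 2*Q, 12*P) = e_{17}(P,Q)^(16*0-2*12).
Inverting 10 mod 17: 12. Thus e_{17}(P,Q) = e(P',Q')^{12}.
5-bit Miller (10001) on E'/F_{122863248315593} with a'=69397839914856, b'=85479574331012: accumulate tangent/chord ratios at Q'+S and P'+S'.
f_P(D_Q)/f_Q(D_P) = 84819129048920 + 86000926955724*t + 74395138538211*t^2 + 66715048196263*t^3.
(84819129048920 + 86000926955724*t + 74395138538211*t^2 + 66715048196263*t^3)^{12} mod (122863248315593,f) = 3834355941023 + 27613679758977*t + 97070940295619*t^2 + 37848630562738*t^3.

3834355941023 + 27613679758977*t + 97070940295619*t^2 + 37848630562738*t^3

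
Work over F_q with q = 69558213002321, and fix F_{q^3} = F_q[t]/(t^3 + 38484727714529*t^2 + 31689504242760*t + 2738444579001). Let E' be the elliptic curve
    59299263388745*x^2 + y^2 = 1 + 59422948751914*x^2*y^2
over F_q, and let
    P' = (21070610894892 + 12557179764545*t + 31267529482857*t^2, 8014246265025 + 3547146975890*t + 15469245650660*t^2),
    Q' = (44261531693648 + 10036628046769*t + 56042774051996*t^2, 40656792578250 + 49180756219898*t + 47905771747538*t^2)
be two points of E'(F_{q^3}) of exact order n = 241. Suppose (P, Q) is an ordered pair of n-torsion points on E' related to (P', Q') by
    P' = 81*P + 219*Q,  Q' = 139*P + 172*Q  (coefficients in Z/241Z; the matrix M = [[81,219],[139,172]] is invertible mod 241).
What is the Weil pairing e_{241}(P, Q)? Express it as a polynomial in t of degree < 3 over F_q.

13375294200132 + 51378393267334*t + 35124439456521*t^2

e_{241}(aP+bQ,cP+dQ) = e_{241}(P,Q)^(ad-bc); with (a,b,c,d)=(81,219,139,172) this gives the det-241 law.
Inverting 120 mod 241: 239. Thus e_{241}(P,Q) = e(P',Q')^{239}.
Edwards a_E,d_E -> Montgomery A=34940604507709,B=20636189076920 -> Weierstrass 22309254171675,41238267721905 via alpha=54566141857937,beta=17358631909788.
Double-and-add over 11110001: 8-1 doublings, 5-1 additions; each step l_{T,T}/v_{2T} or l_{T,P'}/v at Q'+S for random S.
e_{241}(P',Q') = 42751810511146 + 1381741749492*t + 63388699560504*t^2.
Finally e_{241}(P,Q) = 13375294200132 + 51378393267334*t + 35124439456521*t^2.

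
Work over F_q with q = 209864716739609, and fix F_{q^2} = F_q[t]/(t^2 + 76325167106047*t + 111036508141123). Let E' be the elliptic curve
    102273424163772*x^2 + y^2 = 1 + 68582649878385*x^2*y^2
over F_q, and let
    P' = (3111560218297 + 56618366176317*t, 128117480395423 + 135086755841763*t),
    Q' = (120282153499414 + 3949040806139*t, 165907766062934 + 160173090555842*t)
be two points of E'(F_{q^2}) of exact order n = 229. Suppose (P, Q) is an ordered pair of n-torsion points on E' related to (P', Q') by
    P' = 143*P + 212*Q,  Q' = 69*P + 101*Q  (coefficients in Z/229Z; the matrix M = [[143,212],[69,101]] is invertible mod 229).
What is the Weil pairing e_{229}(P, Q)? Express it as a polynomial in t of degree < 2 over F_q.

The 229-Weil pairing on E[229] over F_{209864716739609} is alternating-bilinear: e_{229}(P',Q') = e_{229}(P,Q)^det(M).
143*101 - 212*69 = -185; reduced mod 229: det = 44, inverse 203.
Map (x,y)_Ed via u=(1+y)/(1-y), v=(1+y)/((1-y)x) to Montgomery A=88819489049567,B=158552528558944; then to (a',b')=(7222492541532,159612035157628).
8-bit Miller (11100101) on E'/F_{209864716739609} with a'=7222492541532, b'=159612035157628: accumulate tangent/chord ratios at Q'+S and P'+S'.
Result: e(P',Q') = 92546887173578 + 75964426093415*t.
Raise to 203: e(P,Q) = 75058553110819 + 5589594518588*t in mu_{229}.

75058553110819 + 5589594518588*t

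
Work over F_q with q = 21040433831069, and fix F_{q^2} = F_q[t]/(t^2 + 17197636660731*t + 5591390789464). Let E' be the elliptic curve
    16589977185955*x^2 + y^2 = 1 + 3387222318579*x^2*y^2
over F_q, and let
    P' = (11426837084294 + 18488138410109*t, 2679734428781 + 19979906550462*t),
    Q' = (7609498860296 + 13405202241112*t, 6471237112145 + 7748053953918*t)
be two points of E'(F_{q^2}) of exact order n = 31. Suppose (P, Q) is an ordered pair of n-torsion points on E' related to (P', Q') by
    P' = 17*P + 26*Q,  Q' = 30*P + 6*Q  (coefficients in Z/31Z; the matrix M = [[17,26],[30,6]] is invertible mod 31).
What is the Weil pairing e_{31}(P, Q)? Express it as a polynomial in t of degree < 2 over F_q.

Since e_{31}(P,P)=e_{31}(Q,Q)=1 and e_{31}(Q,P)=e_{31}(P,Q)^{-1}, expanding e_{31}(17*P + 26*Q,30*P + 6*Q) leaves e(P,Q)^det(M).
det M = 17*6 - 26*30 = -678 = 4 (mod 31); 4^{-1} = 8 (mod 31).
Map (x,y)_Ed via u=(1+y)/(1-y), v=(1+y)/((1-y)x) to Montgomery A=7293215827688,B=17049475183217; then to (a',b')=(16484102862943,980012005818).
n = 31 = (11111)_2 (5 bits, wt 5); accumulate f_{31,P'}(Q'+S)/f_{31,P'}(S) along the 4-step ladder.
f_P(D_Q)/f_Q(D_P) = 17192544013439 + 20760680202463*t.
Finally e_{31}(P,Q) = 15724176291079 + 15675698423352*t.

15724176291079 + 15675698423352*t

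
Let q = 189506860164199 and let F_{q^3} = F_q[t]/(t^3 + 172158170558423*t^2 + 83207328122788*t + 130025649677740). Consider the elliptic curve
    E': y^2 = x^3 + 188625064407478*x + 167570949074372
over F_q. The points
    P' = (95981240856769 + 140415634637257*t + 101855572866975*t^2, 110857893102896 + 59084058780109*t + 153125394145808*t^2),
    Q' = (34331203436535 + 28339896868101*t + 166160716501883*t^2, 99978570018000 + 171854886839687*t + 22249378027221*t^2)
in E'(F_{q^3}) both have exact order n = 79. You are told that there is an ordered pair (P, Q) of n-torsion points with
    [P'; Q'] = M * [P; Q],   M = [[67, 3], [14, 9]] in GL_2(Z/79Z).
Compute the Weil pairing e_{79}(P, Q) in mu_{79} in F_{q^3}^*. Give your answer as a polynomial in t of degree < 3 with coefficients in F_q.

166330859924710 + 74646536068353*t + 151801404917382*t^2

Alternating bilinearity on E[79] (values in mu_{79} in F_{189506860164199^3}) gives e(P',Q') = e(P,Q)^det(M).
det M = 67*9 - 3*14 = 561 = 8 (mod 79); 8^{-1} = 10 (mod 79).
Run Miller on y^2=x^3+188625064407478*x+167570949074372 over F_{189506860164199}: ladder 1001111 (7 bits); e = f_P(D_Q)/f_Q(D_P).
Result: e(P',Q') = 74746875674657 + 69885348406357*t + 20433807735969*t^2.
Hence e(P,Q) = 166330859924710 + 74646536068353*t + 151801404917382*t^2 in F_{189506860164199^3}^*.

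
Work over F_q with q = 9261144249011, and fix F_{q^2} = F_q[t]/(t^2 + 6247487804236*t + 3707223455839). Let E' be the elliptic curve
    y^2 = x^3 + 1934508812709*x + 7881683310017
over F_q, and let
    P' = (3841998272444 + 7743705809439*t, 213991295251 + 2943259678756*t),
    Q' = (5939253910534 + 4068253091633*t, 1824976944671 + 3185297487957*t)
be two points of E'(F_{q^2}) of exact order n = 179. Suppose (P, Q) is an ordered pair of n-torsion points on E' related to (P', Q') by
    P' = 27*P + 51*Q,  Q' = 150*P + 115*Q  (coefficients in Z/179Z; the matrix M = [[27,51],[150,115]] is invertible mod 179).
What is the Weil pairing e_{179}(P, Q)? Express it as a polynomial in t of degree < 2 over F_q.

4271521613071 + 5600266984932*t

The 179-Weil pairing on E[179] over F_{9261144249011} is alternating-bilinear: e_{179}(P',Q') = e_{179}(P,Q)^det(M).
So e_{179}(P,Q) = e_{179}(P',Q')^{23}, since 109*23 = 1 mod 179.
Build f_{179,P'} and f_{179,Q'} via the 8-bit ladder of 179=10110011_2; evaluate at shifted divisors; quotient in F_{9261144249011^2}.
Miller gives e_{179}(P',Q') = 3643116170184 + 3220687318843*t in F_{9261144249011^2}.
Thus e_{179}(P,Q) = 4271521613071 + 5600266984932*t.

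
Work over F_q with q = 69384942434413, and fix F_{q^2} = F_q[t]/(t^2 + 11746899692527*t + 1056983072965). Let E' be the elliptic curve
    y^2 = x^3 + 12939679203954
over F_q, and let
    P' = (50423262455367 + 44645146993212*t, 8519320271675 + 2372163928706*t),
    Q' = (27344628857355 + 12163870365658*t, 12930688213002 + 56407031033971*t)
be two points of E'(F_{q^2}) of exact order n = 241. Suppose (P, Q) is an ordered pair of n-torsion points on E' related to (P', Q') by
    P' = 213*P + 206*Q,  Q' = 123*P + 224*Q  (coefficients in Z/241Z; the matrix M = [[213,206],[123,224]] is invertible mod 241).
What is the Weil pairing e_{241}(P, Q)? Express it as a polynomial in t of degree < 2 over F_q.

30908127830370 + 47033630053273*t

Under M = [[213,206],[123,224]] in GL_2(Z/241), e_{241}(P',Q') = e_{241}(P,Q)^(213*224-206*123 mod 241).
det(M) mod 241 = 202; its inverse in (Z/241)^* is 173 (check: 202*173 mod 241 = 1).
n = 241 = (11110001)_2 (8 bits, wt 5); accumulate f_{241,P'}(Q'+S)/f_{241,P'}(S) along the 7-step ladder.
So e_{241}(P',Q') = 9217664233441 + 19795474936090*t.
Hence e(P,Q) = 30908127830370 + 47033630053273*t in F_{69384942434413^2}^*.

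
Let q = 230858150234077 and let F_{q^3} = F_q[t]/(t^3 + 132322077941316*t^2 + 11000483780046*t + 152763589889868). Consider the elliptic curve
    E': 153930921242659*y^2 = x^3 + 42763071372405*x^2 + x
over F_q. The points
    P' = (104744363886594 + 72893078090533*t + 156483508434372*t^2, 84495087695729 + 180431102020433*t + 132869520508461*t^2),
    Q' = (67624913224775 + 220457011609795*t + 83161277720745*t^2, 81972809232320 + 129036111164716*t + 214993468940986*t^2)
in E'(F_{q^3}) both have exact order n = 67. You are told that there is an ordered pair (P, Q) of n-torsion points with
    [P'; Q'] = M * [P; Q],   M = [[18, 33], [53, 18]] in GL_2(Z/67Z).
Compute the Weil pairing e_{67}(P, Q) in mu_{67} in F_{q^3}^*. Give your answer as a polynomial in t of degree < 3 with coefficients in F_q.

44663156159287 + 138131503781715*t + 222941324185449*t^2

The 67-Weil pairing on E[67] over F_{230858150234077} is alternating-bilinear: e_{67}(P',Q') = e_{67}(P,Q)^det(M).
det M = 18*18 - 33*53 = -1425 = 49 (mod 67); 49^{-1} = 26 (mod 67).
Undo Montgomery via alpha=94659529964019, beta=59424139084264: (a',b')=(0,229257779521389) over F_{230858150234077}.
Double-and-add over 1000011: 7-1 doublings, 3-1 additions; each step l_{T,T}/v_{2T} or l_{T,P'}/v at Q'+S for random S.
So e_{67}(P',Q') = 221683498533291 + 168021876365456*t + 36493886683478*t^2.
(221683498533291 + 168021876365456*t + 36493886683478*t^2)^{26} mod (230858150234077,f) = 44663156159287 + 138131503781715*t + 222941324185449*t^2.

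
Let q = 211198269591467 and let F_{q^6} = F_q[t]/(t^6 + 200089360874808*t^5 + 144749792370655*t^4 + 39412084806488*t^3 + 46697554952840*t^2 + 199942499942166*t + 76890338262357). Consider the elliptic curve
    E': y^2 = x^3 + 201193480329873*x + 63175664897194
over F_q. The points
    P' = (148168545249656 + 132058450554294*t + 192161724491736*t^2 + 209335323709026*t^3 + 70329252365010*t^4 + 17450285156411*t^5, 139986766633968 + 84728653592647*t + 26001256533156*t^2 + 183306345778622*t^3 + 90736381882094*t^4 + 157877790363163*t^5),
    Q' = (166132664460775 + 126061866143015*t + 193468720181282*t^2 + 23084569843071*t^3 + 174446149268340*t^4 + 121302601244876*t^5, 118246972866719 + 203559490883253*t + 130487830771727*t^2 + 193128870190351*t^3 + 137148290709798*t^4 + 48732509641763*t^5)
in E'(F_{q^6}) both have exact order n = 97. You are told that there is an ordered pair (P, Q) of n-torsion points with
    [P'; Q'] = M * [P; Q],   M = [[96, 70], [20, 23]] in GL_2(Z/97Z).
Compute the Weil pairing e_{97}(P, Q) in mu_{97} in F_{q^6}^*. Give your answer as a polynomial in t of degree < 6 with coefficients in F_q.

185073025178605 + 98847645792218*t + 206984896615578*t^2 + 164614159047552*t^3 + 161465784714518*t^4 + 204443167678421*t^5

e_{97} is bilinear + alternating on E[97], so e_{97}(96*P + 70*Q, 20*P + 23*Q) = e_{97}(P,Q)^(96*23-70*20).
Hence e(P,Q) = e(P',Q')^{94} where 94 = 32^{-1} mod 97.
Run Miller on y^2=x^3+201193480329873*x+63175664897194 over F_{211198269591467}: ladder 1100001 (7 bits); e = f_P(D_Q)/f_Q(D_P).
The quotient is 170148323696483 + 74311856142941*t + 121144710326761*t^2 + 126392399017534*t^3 + 204728830478602*t^4 + 37017259563662*t^5.
Thus e_{97}(P,Q) = 185073025178605 + 98847645792218*t + 206984896615578*t^2 + 164614159047552*t^3 + 161465784714518*t^4 + 204443167678421*t^5.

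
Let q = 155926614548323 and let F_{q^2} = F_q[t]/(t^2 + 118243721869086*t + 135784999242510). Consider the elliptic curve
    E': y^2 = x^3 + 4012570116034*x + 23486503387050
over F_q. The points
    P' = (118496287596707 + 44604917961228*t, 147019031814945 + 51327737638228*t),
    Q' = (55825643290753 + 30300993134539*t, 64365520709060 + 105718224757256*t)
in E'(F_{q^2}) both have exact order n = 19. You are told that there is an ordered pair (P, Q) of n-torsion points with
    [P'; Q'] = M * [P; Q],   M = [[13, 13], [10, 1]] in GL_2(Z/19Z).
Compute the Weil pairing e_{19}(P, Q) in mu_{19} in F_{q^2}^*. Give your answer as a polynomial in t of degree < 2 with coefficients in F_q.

74567883508556 + 33762450045201*t

Under M = [[13,13],[10,1]] in GL_2(Z/19), e_{19}(P',Q') = e_{19}(P,Q)^(13*1-13*10 mod 19).
13*1 - 13*10 = -117; reduced mod 19: det = 16, inverse 6.
n = 19 = (10011)_2 (5 bits, wt 3); accumulate f_{19,P'}(Q'+S)/f_{19,P'}(S) along the 4-step ladder.
Result: e(P',Q') = 37882420602879 + 11107288250613*t.
Hence e(P,Q) = 74567883508556 + 33762450045201*t in F_{155926614548323^2}^*.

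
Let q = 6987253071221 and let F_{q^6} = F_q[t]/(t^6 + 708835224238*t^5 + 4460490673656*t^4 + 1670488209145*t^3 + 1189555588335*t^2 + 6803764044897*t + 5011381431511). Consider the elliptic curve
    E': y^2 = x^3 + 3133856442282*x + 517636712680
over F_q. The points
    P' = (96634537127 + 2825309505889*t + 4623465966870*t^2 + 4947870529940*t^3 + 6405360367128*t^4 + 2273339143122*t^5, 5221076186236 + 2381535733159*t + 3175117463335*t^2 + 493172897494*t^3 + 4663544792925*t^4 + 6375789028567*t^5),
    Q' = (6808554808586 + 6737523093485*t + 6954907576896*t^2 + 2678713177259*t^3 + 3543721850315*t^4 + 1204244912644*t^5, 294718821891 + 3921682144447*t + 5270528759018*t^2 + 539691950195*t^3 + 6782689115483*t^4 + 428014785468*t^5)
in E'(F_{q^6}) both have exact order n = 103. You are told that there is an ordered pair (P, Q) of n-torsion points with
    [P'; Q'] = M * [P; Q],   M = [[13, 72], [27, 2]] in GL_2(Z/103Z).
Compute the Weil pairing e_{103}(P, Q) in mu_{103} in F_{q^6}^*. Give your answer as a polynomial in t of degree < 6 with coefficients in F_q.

Since e_{103}(P,P)=e_{103}(Q,Q)=1 and e_{103}(Q,P)=e_{103}(P,Q)^{-1}, expanding e_{103}(13*P + 72*Q,27*P + 2*Q) leaves e(P,Q)^det(M).
13*2 - 72*27 = -1918; reduced mod 103: det = 39, inverse 37.
7-bit Miller (1100111) on E'/F_{6987253071221} with a'=3133856442282, b'=517636712680: accumulate tangent/chord ratios at Q'+S and P'+S'.
The quotient is 822793676463 + 6585204839924*t + 3579288946417*t^2 + 2626552676966*t^3 + 6236578487982*t^4 + 3208717819869*t^5.
Finally e_{103}(P,Q) = 5341172083552 + 5732309659670*t + 795128609840*t^2 + 2324373882822*t^3 + 699034821803*t^4 + 2065565399539*t^5.

5341172083552 + 5732309659670*t + 795128609840*t^2 + 2324373882822*t^3 + 699034821803*t^4 + 2065565399539*t^5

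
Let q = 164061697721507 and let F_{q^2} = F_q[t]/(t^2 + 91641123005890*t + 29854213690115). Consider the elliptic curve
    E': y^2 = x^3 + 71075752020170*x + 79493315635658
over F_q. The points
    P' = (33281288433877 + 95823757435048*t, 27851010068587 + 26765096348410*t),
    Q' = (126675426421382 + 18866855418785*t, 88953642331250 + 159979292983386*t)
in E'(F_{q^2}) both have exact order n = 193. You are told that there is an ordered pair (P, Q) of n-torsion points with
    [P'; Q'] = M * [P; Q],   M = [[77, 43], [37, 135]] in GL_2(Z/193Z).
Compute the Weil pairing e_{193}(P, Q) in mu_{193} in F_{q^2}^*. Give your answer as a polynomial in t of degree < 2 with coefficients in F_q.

Alternating bilinearity on E[193] (values in mu_{193} in F_{164061697721507^2}) gives e(P',Q') = e(P,Q)^det(M).
Hence e(P,Q) = e(P',Q')^{133} where 133 = 119^{-1} mod 193.
Double-and-add over 11000001: 8-1 doublings, 3-1 additions; each step l_{T,T}/v_{2T} or l_{T,P'}/v at Q'+S for random S.
f_P(D_Q)/f_Q(D_P) = 71215587111556 + 123117132268101*t.
Thus e_{193}(P,Q) = 48976096754755 + 117940480341699*t.

48976096754755 + 117940480341699*t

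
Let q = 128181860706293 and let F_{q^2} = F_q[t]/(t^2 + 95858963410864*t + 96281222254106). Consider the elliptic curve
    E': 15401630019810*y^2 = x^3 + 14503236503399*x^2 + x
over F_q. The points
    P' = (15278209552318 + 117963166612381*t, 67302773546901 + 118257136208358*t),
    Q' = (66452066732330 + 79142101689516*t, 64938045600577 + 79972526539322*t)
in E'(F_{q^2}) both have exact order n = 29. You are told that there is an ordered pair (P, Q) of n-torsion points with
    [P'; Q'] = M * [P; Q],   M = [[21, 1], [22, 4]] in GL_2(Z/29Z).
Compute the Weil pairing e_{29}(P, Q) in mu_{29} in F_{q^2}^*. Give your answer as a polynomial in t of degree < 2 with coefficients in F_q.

The 29-Weil pairing on E[29] over F_{128181860706293} is alternating-bilinear: e_{29}(P',Q') = e_{29}(P,Q)^det(M).
det(M) mod 29 = 4; its inverse in (Z/29)^* is 22 (check: 4*22 mod 29 = 1).
(x,y)|->(10412136970353x+55543782444611,10412136970353y) sends E' to y^2=x^3+73286336442857*x+65994927710868.
n = 29 = (11101)_2 (5 bits, wt 4); accumulate f_{29,P'}(Q'+S)/f_{29,P'}(S) along the 4-step ladder.
Result: e(P',Q') = 123905715620886 + 69915939685560*t.
Finally e_{29}(P,Q) = 30447165526729 + 121932583400447*t.

30447165526729 + 121932583400447*t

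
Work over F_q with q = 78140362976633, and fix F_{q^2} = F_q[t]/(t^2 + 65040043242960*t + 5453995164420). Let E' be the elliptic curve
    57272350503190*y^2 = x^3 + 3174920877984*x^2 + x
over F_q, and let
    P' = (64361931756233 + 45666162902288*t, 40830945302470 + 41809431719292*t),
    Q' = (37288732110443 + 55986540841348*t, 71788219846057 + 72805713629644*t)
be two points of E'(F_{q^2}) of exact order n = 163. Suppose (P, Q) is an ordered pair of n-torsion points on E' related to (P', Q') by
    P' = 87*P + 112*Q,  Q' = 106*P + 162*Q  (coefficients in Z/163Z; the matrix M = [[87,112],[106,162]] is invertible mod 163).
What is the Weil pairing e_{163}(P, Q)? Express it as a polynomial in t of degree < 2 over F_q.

Under M = [[87,112],[106,162]] in GL_2(Z/163), e_{163}(P',Q') = e_{163}(P,Q)^(87*162-112*106 mod 163).
Hence e(P,Q) = e(P',Q')^{19} where 19 = 103^{-1} mod 163.
(x,y)|->(9544227535766x+32909551060508,9544227535766y) sends E' to y^2=x^3+19736677837415*x+52764997760431.
Run Miller on y^2=x^3+19736677837415*x+52764997760431 over F_{78140362976633}: ladder 10100011 (8 bits); e = f_P(D_Q)/f_Q(D_P).
Miller gives e_{163}(P',Q') = 22706226305325 + 25590400834646*t in F_{78140362976633^2}.
Finally e_{163}(P,Q) = 64341461119037 + 19784898520235*t.

64341461119037 + 19784898520235*t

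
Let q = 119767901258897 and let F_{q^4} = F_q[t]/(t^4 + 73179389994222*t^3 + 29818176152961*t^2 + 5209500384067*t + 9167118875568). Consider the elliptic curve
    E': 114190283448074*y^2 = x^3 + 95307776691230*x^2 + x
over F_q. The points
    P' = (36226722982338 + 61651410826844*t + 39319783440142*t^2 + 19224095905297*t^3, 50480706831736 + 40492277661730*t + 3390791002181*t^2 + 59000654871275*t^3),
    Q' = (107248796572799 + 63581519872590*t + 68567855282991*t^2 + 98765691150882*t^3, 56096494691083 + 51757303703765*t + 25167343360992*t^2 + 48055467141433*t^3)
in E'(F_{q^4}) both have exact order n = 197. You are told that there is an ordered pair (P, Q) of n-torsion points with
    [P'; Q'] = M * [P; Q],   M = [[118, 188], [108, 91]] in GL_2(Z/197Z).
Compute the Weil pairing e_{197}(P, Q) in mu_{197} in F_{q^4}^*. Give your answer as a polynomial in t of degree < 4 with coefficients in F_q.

e_{197} is bilinear + alternating on E[197], so e_{197}(118*P + 188*Q, 108*P + 91*Q) = e_{197}(P,Q)^(118*91-188*108).
det M = 118*91 - 188*108 = -9566 = 87 (mod 197); 87^{-1} = 77 (mod 197).
Undo Montgomery via alpha=44745850187487, beta=5037159075217: (a',b')=(119059386989129,0) over F_{119767901258897}.
8-bit Miller (11000101) on E'/F_{119767901258897} with a'=119059386989129, b'=0: accumulate tangent/chord ratios at Q'+S and P'+S'.
Miller gives e_{197}(P',Q') = 36762295045839 + 34247294915805*t + 108055871043624*t^2 + 104250461163078*t^3 in F_{119767901258897^4}.
(36762295045839 + 34247294915805*t + 108055871043624*t^2 + 104250461163078*t^3)^{77} mod (119767901258897,f) = 33574473176246 + 2671931070456*t + 81638898788796*t^2 + 46561270274931*t^3.

33574473176246 + 2671931070456*t + 81638898788796*t^2 + 46561270274931*t^3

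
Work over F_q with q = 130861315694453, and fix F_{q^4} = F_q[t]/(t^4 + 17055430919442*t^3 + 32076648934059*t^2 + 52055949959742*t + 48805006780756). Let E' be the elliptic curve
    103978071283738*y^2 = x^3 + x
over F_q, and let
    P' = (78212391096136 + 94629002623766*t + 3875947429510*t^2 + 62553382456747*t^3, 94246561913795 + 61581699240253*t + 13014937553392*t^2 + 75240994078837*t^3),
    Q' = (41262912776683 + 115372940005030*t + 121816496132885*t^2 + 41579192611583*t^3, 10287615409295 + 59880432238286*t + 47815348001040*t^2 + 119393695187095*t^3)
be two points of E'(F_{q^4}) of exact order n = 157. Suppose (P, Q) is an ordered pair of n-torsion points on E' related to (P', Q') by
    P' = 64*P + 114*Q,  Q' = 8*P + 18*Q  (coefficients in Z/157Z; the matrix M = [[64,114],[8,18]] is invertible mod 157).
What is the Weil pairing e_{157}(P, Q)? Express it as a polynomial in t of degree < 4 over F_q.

The 157-Weil pairing on E[157] over F_{130861315694453} is alternating-bilinear: e_{157}(P',Q') = e_{157}(P,Q)^det(M).
Inverting 83 mod 157: 70. Thus e_{157}(P,Q) = e(P',Q')^{70}.
(x,y)|->(17623725281075x,17623725281075y) sends E' to y^2=x^3+91745225163410*x.
Run Miller on y^2=x^3+91745225163410*x over F_{130861315694453}: ladder 10011101 (8 bits); e = f_P(D_Q)/f_Q(D_P).
So e_{157}(P',Q') = 7088910804124 + 1805578870914*t + 99561829777871*t^2 + 83281115345645*t^3.
Hence e(P,Q) = 93036518828546 + 119653934546688*t + 81093551918612*t^2 + 7532554640957*t^3 in F_{130861315694453^4}^*.

93036518828546 + 119653934546688*t + 81093551918612*t^2 + 7532554640957*t^3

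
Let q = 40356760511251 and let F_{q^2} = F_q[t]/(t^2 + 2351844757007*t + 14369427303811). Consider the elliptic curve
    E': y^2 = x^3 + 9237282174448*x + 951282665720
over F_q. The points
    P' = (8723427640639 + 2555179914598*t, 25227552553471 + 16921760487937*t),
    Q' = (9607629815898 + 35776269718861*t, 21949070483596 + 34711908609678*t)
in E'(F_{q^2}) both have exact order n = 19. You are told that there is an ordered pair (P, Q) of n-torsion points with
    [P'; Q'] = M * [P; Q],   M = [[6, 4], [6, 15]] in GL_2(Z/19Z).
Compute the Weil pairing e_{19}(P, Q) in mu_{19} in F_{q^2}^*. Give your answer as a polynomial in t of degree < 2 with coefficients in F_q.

34464211150077 + 21742921933690*t

The 19-Weil pairing on E[19] over F_{40356760511251} is alternating-bilinear: e_{19}(P',Q') = e_{19}(P,Q)^det(M).
det(M) mod 19 = 9; its inverse in (Z/19)^* is 17 (check: 9*17 mod 19 = 1).
Run Miller on y^2=x^3+9237282174448*x+951282665720 over F_{40356760511251}: ladder 10011 (5 bits); e = f_P(D_Q)/f_Q(D_P).
e_{19}(P',Q') = 3971624983800 + 16852739813353*t.
Raise to 17: e(P,Q) = 34464211150077 + 21742921933690*t in mu_{19}.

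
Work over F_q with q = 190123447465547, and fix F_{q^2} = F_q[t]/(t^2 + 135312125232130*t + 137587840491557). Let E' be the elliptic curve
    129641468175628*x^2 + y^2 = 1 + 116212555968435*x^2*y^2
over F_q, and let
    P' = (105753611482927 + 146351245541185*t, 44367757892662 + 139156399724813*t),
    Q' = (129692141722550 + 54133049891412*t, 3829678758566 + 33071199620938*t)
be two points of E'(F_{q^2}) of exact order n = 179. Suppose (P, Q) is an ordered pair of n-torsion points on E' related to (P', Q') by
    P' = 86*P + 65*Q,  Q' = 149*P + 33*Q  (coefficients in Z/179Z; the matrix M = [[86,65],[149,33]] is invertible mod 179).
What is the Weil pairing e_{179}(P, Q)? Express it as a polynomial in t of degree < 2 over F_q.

e_{179} is bilinear + alternating on E[179], so e_{179}(86*P + 65*Q, 149*P + 33*Q) = e_{179}(P,Q)^(86*33-65*149).
Hence e(P,Q) = e(P',Q')^{175} where 175 = 134^{-1} mod 179.
Map (x,y)_Ed via u=(1+y)/(1-y), v=(1+y)/((1-y)x) to Montgomery A=47829683653131,B=164851229585183; then to (a',b')=(165739207369022,160752393407558).
Double-and-add over 10110011: 8-1 doublings, 5-1 additions; each step l_{T,T}/v_{2T} or l_{T,P'}/v at Q'+S for random S.
f_P(D_Q)/f_Q(D_P) = 187381526015798 + 136976312826825*t.
Thus e_{179}(P,Q) = 53764490539585 + 11167293462765*t.

53764490539585 + 11167293462765*t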